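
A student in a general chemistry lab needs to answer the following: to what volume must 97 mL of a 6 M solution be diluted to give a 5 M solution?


C1V1 = C2V2
6 × 97 = 5 × V2
V2 = 582/5 = 116.4 mL

116.4 mL


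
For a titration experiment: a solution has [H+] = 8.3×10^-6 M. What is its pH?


pH = -log10([H+]) = -log10(8.3×10^-6)
= 6 - log10(8.3)
= 6 - 0.92
= 5.08

5.08


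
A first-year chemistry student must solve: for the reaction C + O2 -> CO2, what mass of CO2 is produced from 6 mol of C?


Mole ratio CO2:C = 1:1
n(CO2) = 6 × 1/1 = 6.000 mol
mass = 6.000 × 44.01 = 264.06 g

264.06 g


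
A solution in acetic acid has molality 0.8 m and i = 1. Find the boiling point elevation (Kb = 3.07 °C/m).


ΔTb = Kb × m × i
= 3.07 × 0.8 × 1
= 2.456 °C

2.456 °C


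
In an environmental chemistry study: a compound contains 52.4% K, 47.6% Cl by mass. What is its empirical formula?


Assume 100 g sample. Moles of each element:
  K: 52.4/39.1 = 1.34 mol
  Cl: 47.6/35.45 = 1.343 mol
Divide by smallest (1.34):
  K: 1.34/1.34 = 1.0
  Cl: 1.343/1.34 = 1.0
Empirical formula: KCl

KCl


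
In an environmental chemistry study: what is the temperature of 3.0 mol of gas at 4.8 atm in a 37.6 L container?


PV = nRT  (R = 0.08206 L·atm/(mol·K))
T = PV/(nR) = 4.8×37.6/(3.0×0.08206)
= 180.48/0.246180
= 733.12 K

733.12 K


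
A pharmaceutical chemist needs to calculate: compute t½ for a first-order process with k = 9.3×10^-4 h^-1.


t½ = ln2/k = 0.693147/(9.3×10^-4 h^-1)
= 745.3 h

745.3 h


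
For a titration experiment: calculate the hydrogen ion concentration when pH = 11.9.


[H+] = 10^(-pH) = 10^(-11.9)
= 1.26×10^-12 M

1.26×10^-12 M


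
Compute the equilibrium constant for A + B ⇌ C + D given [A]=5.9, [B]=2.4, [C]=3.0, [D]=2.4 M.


Kc = [C][D]/([A][B])
= (3.0^1 × 2.4^1)/(5.9^1 × 2.4^1)
= 7.2/14.16
= 0.5085

0.5085


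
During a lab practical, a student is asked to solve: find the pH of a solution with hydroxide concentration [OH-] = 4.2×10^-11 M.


pOH = -log10([OH-]) = -log10(4.2×10^-11)
= 11 - log10(4.2) = 10.38
pH = 14 - pOH = 14 - 10.38 = 3.62

3.62


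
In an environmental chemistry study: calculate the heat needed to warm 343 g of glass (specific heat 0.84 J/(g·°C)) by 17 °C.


q = mcΔT = 343 × 0.84 × 17
= 4898.04 J

4898.04 J


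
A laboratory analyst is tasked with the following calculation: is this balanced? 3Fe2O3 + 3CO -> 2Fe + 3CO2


Equation: 3Fe2O3 + 3CO -> 2Fe + 3CO2
Check atoms: C: 3=3, Fe: 6≠2, O: 12≠6
Not balanced

No, not balanced


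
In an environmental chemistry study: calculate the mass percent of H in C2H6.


M(C2H6) = 2×12.01 + 6×1.008 = 30.068 g/mol
Mass of H = 6 × 1.008 = 6.048 g/mol
% H = 6.048/30.068 × 100 = 20.11%

20.11%


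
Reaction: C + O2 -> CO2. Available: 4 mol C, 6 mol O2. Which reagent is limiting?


Mole ratio available / coefficient:
  C: 4/1 = 4.000
  O2: 6/1 = 6.000
Smaller ratio is limiting.

C


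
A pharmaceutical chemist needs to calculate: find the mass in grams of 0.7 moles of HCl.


M(HCl) = 36.46 g/mol
mass = n × M = 0.7 × 36.46 = 25.52 g

25.52 g


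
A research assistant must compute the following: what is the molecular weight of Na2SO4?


M(Na2SO4) = 2×22.99 + 1×32.07 + 4×16.0
= 45.98 + 32.07 + 64.0
= 142.05 g/mol

142.05 g/mol


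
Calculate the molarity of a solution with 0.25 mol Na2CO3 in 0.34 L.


M = n/V = 0.25/0.34 = 0.735 mol/L

0.735 M


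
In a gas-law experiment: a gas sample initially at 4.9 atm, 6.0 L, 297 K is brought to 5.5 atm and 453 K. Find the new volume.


P1V1/T1 = P2V2/T2
V2 = P1V1T2/(T1P2)
= 4.9×6.0×453/(297×5.5)
= 8.153 L

8.153 L


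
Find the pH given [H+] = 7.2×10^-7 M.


pH = -log10([H+]) = -log10(7.2×10^-7)
= 7 - log10(7.2)
= 7 - 0.86
= 6.14

6.14


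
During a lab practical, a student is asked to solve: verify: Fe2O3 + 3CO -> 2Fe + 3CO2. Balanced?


Equation: Fe2O3 + 3CO -> 2Fe + 3CO2
Check atoms: C: 3=3, Fe: 2=2, O: 6=6
Balanced

Yes, balanced


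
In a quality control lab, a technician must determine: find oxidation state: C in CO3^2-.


x + 3(-2) = -2, so x = +4
Oxidation number: +4

+4


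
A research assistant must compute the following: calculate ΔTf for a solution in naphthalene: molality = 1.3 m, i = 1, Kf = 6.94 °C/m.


ΔTf = Kf × m × i
= 6.94 × 1.3 × 1
= 9.022 °C

9.022 °C


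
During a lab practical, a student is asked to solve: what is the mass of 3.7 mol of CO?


M(CO) = 28.01 g/mol
mass = n × M = 3.7 × 28.01 = 103.64 g

103.64 g


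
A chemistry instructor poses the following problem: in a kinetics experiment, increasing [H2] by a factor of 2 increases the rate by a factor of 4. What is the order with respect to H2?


rate ∝ [H2]^n
2^n = 4 → n = 2
Order in H2: 2

2


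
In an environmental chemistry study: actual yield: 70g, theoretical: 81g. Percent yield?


% yield = actual/theoretical × 100
= 70/81 × 100
= 86.42%

86.42%


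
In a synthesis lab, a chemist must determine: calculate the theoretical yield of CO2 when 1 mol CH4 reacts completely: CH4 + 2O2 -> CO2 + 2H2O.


Mole ratio CO2:CH4 = 1:1
n(CO2) = 1 × 1/1 = 1.000 mol
mass = 1.000 × 44.01 = 44.01 g

44.01 g


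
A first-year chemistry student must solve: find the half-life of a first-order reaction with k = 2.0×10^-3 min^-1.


t½ = ln2/k = 0.693147/(2.0×10^-3 min^-1)
= 346.6 min

346.6 min


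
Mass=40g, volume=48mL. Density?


ρ = mass/volume
= 40/48
= 0.833 g/mL

0.833 g/mL


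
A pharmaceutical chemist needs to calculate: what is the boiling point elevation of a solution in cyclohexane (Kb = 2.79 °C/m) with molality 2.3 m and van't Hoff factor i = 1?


ΔTb = Kb × m × i
= 2.79 × 2.3 × 1
= 6.417 °C

6.417 °C


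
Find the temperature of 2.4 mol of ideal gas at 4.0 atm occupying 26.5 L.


PV = nRT  (R = 0.08206 L·atm/(mol·K))
T = PV/(nR) = 4.0×26.5/(2.4×0.08206)
= 106.00/0.196944
= 538.22 K

538.22 K


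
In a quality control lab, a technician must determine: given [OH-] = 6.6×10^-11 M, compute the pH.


pOH = -log10([OH-]) = -log10(6.6×10^-11)
= 11 - log10(6.6) = 10.18
pH = 14 - pOH = 14 - 10.18 = 3.82

3.82


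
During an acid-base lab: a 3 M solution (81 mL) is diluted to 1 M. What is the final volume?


C1V1 = C2V2
3 × 81 = 1 × V2
V2 = 243/1 = 243.0 mL

243.0 mL


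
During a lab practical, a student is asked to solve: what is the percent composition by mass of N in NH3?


M(NH3) = 1×14.01 + 3×1.008 = 17.034 g/mol
Mass of N = 1 × 14.01 = 14.01 g/mol
% N = 14.01/17.034 × 100 = 82.25%

82.25%


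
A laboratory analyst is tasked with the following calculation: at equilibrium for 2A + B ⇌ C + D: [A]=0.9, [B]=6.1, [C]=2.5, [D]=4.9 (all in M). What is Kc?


Kc = [C][D]/([A]^2[B])
= (2.5^1 × 4.9^1)/(0.9^2 × 6.1^1)
= 12.25/4.941
= 2.479

2.479


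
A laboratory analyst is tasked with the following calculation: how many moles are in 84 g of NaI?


M(NaI) = 149.89 g/mol
n = mass/M = 84/149.89 = 0.5604 mol

0.5604 mol


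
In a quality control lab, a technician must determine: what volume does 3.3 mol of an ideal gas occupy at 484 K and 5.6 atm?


PV = nRT  (R = 0.08206 L·atm/(mol·K))
V = nRT/P = 3.3×0.08206×484/5.6
= 23.405 L

23.405 L


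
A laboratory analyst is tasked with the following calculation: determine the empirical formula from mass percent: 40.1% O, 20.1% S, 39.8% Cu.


Assume 100 g sample. Moles of each element:
  O: 40.1/16.0 = 2.506 mol
  S: 20.1/32.07 = 0.627 mol
  Cu: 39.8/63.55 = 0.626 mol
Divide by smallest (0.626):
  O: 2.506/0.626 = 4.0
  S: 0.627/0.626 = 1.0
  Cu: 0.626/0.626 = 1.0
Empirical formula: CuSO4

CuSO4


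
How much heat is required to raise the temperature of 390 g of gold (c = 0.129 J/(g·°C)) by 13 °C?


q = mcΔT = 390 × 0.129 × 13
= 654.03 J

654.03 J


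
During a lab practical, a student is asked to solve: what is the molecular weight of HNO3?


M(HNO3) = 1×1.008 + 1×14.01 + 3×16.0
= 1.01 + 14.01 + 48.0
= 63.02 g/mol

63.02 g/mol


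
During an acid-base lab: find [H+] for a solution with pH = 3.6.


[H+] = 10^(-pH) = 10^(-3.6)
= 2.51×10^-4 M

2.51×10^-4 M


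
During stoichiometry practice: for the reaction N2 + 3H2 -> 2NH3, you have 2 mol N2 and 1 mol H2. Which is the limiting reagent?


Mole ratio available / coefficient:
  N2: 2/1 = 2.000
  H2: 1/3 = 0.333
Smaller ratio is limiting.

H2


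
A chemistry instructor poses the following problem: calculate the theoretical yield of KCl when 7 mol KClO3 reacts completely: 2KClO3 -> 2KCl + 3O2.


Mole ratio KCl:KClO3 = 2:2
n(KCl) = 7 × 2/2 = 7.000 mol
mass = 7.000 × 74.55 = 521.85 g

521.85 g


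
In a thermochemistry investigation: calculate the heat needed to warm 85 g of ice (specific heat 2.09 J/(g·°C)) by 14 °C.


q = mcΔT = 85 × 2.09 × 14
= 2487.10 J

2487.10 J


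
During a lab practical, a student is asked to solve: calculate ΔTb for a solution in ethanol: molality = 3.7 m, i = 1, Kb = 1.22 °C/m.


ΔTb = Kb × m × i
= 1.22 × 3.7 × 1
= 4.514 °C

4.514 °C


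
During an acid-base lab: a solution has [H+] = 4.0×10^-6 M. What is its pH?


pH = -log10([H+]) = -log10(4.0×10^-6)
= 6 - log10(4.0)
= 6 - 0.6
= 5.4

5.4


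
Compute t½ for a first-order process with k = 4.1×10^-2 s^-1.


t½ = ln2/k = 0.693147/(4.1×10^-2 s^-1)
= 16.91 s

16.91 s


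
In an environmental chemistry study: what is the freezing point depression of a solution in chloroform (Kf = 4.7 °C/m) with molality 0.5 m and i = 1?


ΔTf = Kf × m × i
= 4.7 × 0.5 × 1
= 2.35 °C

2.35 °C


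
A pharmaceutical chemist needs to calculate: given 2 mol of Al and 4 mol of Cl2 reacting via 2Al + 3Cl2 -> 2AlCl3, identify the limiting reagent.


Mole ratio available / coefficient:
  Al: 2/2 = 1.000
  Cl2: 4/3 = 1.333
Smaller ratio is limiting.

Al


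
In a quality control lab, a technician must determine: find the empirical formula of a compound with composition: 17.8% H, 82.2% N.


Assume 100 g sample. Moles of each element:
  H: 17.8/1.008 = 17.659 mol
  N: 82.2/14.01 = 5.867 mol
Divide by smallest (5.867):
  H: 17.659/5.867 = 3.01
  N: 5.867/5.867 = 1.0
Empirical formula: NH3

NH3


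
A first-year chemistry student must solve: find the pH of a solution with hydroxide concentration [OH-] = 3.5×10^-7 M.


pOH = -log10([OH-]) = -log10(3.5×10^-7)
= 7 - log10(3.5) = 6.46
pH = 14 - pOH = 14 - 6.46 = 7.54

7.54


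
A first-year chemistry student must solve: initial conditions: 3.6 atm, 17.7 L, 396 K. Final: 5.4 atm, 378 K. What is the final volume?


P1V1/T1 = P2V2/T2
V2 = P1V1T2/(T1P2)
= 3.6×17.7×378/(396×5.4)
= 11.264 L

11.264 L


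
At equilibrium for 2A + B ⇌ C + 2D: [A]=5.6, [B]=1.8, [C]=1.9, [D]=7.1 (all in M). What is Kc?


Kc = [C][D]^2/([A]^2[B])
= (1.9^1 × 7.1^2)/(5.6^2 × 1.8^1)
= 95.779/56.448
= 1.697

1.697


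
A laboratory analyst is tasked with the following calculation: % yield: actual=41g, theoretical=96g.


% yield = actual/theoretical × 100
= 41/96 × 100
= 42.71%

42.71%


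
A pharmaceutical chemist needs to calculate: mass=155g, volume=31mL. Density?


ρ = mass/volume
= 155/31
= 5.0 g/mL

5.0 g/mL


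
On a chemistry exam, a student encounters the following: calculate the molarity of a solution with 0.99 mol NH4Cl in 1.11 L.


M = n/V = 0.99/1.11 = 0.892 mol/L

0.892 M


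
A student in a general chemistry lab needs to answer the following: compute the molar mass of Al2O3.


M(Al2O3) = 2×26.98 + 3×16.0
= 53.96 + 48.0
= 101.96 g/mol

101.96 g/mol


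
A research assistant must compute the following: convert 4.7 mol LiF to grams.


M(LiF) = 25.94 g/mol
mass = n × M = 4.7 × 25.94 = 121.92 g

121.92 g


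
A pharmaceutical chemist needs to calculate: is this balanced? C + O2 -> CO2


Equation: C + O2 -> CO2
Check atoms: C: 1=1, O: 2=2
Balanced

Yes, balanced


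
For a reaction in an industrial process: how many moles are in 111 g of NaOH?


M(NaOH) = 40.0 g/mol
n = mass/M = 111/40.0 = 2.775 mol

2.775 mol


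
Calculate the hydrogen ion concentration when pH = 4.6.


[H+] = 10^(-pH) = 10^(-4.6)
= 2.51×10^-5 M

2.51×10^-5 M


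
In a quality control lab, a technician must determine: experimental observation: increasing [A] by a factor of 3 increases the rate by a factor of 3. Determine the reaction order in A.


rate ∝ [A]^n
3^n = 3 → n = 1
Order in A: 1

1


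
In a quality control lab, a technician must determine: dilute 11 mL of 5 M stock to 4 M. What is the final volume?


C1V1 = C2V2
5 × 11 = 4 × V2
V2 = 55/4 = 13.75 mL

13.75 mL


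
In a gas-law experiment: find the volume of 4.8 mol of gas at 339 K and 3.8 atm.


PV = nRT  (R = 0.08206 L·atm/(mol·K))
V = nRT/P = 4.8×0.08206×339/3.8
= 35.139 L

35.139 L


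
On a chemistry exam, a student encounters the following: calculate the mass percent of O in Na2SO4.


M(Na2SO4) = 2×22.99 + 1×32.07 + 4×16.0 = 142.05 g/mol
Mass of O = 4 × 16.0 = 64.00 g/mol
% O = 64.00/142.05 × 100 = 45.05%

45.05%


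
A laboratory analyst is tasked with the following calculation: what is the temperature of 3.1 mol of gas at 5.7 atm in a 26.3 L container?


PV = nRT  (R = 0.08206 L·atm/(mol·K))
T = PV/(nR) = 5.7×26.3/(3.1×0.08206)
= 149.91/0.254386
= 589.30 K

589.30 K


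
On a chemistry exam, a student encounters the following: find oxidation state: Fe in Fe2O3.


2x + 3(-2) = 0, so x = +3
Oxidation number: +3

+3


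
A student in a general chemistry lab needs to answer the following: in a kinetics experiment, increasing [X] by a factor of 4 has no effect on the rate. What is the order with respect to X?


rate ∝ [X]^n
rate ∝ [X]^0
Order in X: 0

0


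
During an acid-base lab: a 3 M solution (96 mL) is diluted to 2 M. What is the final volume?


C1V1 = C2V2
3 × 96 = 2 × V2
V2 = 288/2 = 144.0 mL

144.0 mL


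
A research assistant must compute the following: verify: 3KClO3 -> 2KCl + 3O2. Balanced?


Equation: 3KClO3 -> 2KCl + 3O2
Check atoms: Cl: 3≠2, K: 3≠2, O: 9≠6
Not balanced

No, not balanced


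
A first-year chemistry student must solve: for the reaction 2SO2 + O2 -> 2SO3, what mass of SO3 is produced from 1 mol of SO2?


Mole ratio SO3:SO2 = 2:2
n(SO3) = 1 × 2/2 = 1.000 mol
mass = 1.000 × 80.07 = 80.07 g

80.07 g


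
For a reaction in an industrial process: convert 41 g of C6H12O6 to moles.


M(C6H12O6) = 180.16 g/mol
n = mass/M = 41/180.16 = 0.2276 mol

0.2276 mol


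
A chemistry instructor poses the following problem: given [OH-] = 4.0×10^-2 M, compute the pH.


pOH = -log10([OH-]) = -log10(4.0×10^-2)
= 2 - log10(4.0) = 1.4
pH = 14 - pOH = 14 - 1.4 = 12.6

12.6


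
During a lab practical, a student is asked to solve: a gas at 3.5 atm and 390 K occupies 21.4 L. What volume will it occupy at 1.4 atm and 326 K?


P1V1/T1 = P2V2/T2
V2 = P1V1T2/(T1P2)
= 3.5×21.4×326/(390×1.4)
= 44.721 L

44.721 L


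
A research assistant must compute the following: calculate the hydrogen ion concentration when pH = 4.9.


[H+] = 10^(-pH) = 10^(-4.9)
= 1.26×10^-5 M

1.26×10^-5 M


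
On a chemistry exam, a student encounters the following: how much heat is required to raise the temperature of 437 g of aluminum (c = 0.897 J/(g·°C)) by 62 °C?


q = mcΔT = 437 × 0.897 × 62
= 24303.32 J

24303.32 J


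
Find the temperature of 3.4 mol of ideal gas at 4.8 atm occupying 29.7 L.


PV = nRT  (R = 0.08206 L·atm/(mol·K))
T = PV/(nR) = 4.8×29.7/(3.4×0.08206)
= 142.56/0.279004
= 510.96 K

510.96 K


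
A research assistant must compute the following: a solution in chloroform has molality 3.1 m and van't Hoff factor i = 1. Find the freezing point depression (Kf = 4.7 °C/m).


ΔTf = Kf × m × i
= 4.7 × 3.1 × 1
= 14.57 °C

14.57 °C


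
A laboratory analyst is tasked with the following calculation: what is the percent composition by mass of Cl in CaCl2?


M(CaCl2) = 1×40.08 + 2×35.45 = 110.98 g/mol
Mass of Cl = 2 × 35.45 = 70.90 g/mol
% Cl = 70.90/110.98 × 100 = 63.89%

63.89%


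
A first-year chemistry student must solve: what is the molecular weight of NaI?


M(NaI) = 1×22.99 + 1×126.9
= 22.99 + 126.9
= 149.89 g/mol

149.89 g/mol


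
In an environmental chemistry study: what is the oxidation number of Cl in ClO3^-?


x + 3(-2) = -1, so x = +5
Oxidation number: +5

+5


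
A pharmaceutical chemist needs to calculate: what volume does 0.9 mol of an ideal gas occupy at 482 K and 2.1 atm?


PV = nRT  (R = 0.08206 L·atm/(mol·K))
V = nRT/P = 0.9×0.08206×482/2.1
= 16.951 L

16.951 L


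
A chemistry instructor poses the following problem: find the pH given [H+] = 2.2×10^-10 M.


pH = -log10([H+]) = -log10(2.2×10^-10)
= 10 - log10(2.2)
= 10 - 0.34
= 9.66

9.66


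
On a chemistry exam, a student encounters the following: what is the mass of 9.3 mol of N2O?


M(N2O) = 44.02 g/mol
mass = n × M = 9.3 × 44.02 = 409.39 g

409.39 g


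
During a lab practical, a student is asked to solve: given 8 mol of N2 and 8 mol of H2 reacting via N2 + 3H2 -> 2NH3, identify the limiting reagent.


Mole ratio available / coefficient:
  N2: 8/1 = 8.000
  H2: 8/3 = 2.667
Smaller ratio is limiting.

H2


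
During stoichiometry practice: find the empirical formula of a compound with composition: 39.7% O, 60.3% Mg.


Assume 100 g sample. Moles of each element:
  O: 39.7/16.0 = 2.481 mol
  Mg: 60.3/24.31 = 2.48 mol
Divide by smallest (2.48):
  O: 2.481/2.48 = 1.0
  Mg: 2.48/2.48 = 1.0
Empirical formula: MgO

MgO


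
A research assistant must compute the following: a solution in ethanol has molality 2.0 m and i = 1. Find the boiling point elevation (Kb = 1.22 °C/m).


ΔTb = Kb × m × i
= 1.22 × 2.0 × 1
= 2.44 °C

2.44 °C


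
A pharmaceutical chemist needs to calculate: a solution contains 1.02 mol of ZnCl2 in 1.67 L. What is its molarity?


M = n/V = 1.02/1.67 = 0.611 mol/L

0.611 M


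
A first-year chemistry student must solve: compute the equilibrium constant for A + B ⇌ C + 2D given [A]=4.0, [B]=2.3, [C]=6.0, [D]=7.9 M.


Kc = [C][D]^2/([A][B])
= (6.0^1 × 7.9^2)/(4.0^1 × 2.3^1)
= 374.46/9.2
= 40.70

40.70


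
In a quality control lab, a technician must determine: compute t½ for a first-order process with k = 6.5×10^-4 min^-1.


t½ = ln2/k = 0.693147/(6.5×10^-4 min^-1)
= 1066 min

1066 min


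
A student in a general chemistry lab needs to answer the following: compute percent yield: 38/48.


% yield = actual/theoretical × 100
= 38/48 × 100
= 79.17%

79.17%


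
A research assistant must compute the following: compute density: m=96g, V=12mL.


ρ = mass/volume
= 96/12
= 8.0 g/mL

8.0 g/mL


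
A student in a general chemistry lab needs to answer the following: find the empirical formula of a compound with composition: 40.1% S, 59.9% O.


Assume 100 g sample. Moles of each element:
  S: 40.1/32.07 = 1.25 mol
  O: 59.9/16.0 = 3.744 mol
Divide by smallest (1.25):
  S: 1.25/1.25 = 1.0
  O: 3.744/1.25 = 3.0
Empirical formula: SO3

SO3


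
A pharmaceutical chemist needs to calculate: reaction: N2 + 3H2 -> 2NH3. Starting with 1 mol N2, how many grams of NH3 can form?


Mole ratio NH3:N2 = 2:1
n(NH3) = 1 × 2/1 = 2.000 mol
mass = 2.000 × 17.03 = 34.06 g

34.06 g


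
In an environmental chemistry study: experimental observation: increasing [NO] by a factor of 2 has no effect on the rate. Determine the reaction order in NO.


rate ∝ [NO]^n
rate ∝ [NO]^0
Order in NO: 0

0


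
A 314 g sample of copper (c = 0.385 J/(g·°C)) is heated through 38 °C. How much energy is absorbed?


q = mcΔT = 314 × 0.385 × 38
= 4593.82 J

4593.82 J


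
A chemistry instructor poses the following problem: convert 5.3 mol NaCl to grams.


M(NaCl) = 58.44 g/mol
mass = n × M = 5.3 × 58.44 = 309.73 g

309.73 g


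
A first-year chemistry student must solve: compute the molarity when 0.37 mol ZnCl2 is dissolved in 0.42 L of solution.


M = n/V = 0.37/0.42 = 0.881 mol/L

0.881 M


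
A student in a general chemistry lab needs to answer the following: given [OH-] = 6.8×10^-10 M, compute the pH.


pOH = -log10([OH-]) = -log10(6.8×10^-10)
= 10 - log10(6.8) = 9.17
pH = 14 - pOH = 14 - 9.17 = 4.83

4.83


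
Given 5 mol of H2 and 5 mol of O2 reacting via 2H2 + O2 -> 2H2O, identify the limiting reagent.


Mole ratio available / coefficient:
  H2: 5/2 = 2.500
  O2: 5/1 = 5.000
Smaller ratio is limiting.

H2


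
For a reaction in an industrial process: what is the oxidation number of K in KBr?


Group 1 metal: +1
Oxidation number: +1

+1


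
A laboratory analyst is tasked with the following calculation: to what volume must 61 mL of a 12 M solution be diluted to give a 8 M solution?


C1V1 = C2V2
12 × 61 = 8 × V2
V2 = 732/8 = 91.5 mL

91.5 mL


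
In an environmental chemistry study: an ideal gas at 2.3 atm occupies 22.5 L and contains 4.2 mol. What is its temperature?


PV = nRT  (R = 0.08206 L·atm/(mol·K))
T = PV/(nR) = 2.3×22.5/(4.2×0.08206)
= 51.75/0.344652
= 150.15 K

150.15 K


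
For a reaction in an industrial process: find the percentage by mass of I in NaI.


M(NaI) = 1×22.99 + 1×126.9 = 149.89 g/mol
Mass of I = 1 × 126.9 = 126.90 g/mol
% I = 126.90/149.89 × 100 = 84.66%

84.66%


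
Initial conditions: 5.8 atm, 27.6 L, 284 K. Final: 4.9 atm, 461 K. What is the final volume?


P1V1/T1 = P2V2/T2
V2 = P1V1T2/(T1P2)
= 5.8×27.6×461/(284×4.9)
= 53.03 L

53.03 L


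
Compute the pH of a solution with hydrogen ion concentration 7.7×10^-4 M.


pH = -log10([H+]) = -log10(7.7×10^-4)
= 4 - log10(7.7)
= 4 - 0.89
= 3.11

3.11


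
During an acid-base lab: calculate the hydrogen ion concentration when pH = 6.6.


[H+] = 10^(-pH) = 10^(-6.6)
= 2.51×10^-7 M

2.51×10^-7 M


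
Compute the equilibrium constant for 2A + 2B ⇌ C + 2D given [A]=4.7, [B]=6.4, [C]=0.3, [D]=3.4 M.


Kc = [C][D]^2/([A]^2[B]^2)
= (0.3^1 × 3.4^2)/(4.7^2 × 6.4^2)
= 3.468/904.8064
= 0.003833

0.003833


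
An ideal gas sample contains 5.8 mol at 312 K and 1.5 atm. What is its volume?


PV = nRT  (R = 0.08206 L·atm/(mol·K))
V = nRT/P = 5.8×0.08206×312/1.5
= 98.997 L

98.997 L


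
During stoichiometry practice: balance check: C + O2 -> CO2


Equation: C + O2 -> CO2
Check atoms: C: 1=1, O: 2=2
Balanced

Yes, balanced


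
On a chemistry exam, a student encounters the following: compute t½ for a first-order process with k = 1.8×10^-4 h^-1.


t½ = ln2/k = 0.693147/(1.8×10^-4 h^-1)
= 3851 h

3851 h


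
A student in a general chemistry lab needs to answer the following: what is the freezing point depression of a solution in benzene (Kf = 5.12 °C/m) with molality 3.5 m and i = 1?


ΔTf = Kf × m × i
= 5.12 × 3.5 × 1
= 17.92 °C

17.92 °C


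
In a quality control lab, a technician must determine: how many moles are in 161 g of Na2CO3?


M(Na2CO3) = 105.99 g/mol
n = mass/M = 161/105.99 = 1.519 mol

1.519 mol


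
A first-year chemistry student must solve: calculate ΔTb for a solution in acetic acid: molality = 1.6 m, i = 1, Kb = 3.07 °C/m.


ΔTb = Kb × m × i
= 3.07 × 1.6 × 1
= 4.912 °C

4.912 °C


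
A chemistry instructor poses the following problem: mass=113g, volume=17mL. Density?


ρ = mass/volume
= 113/17
= 6.647 g/mL

6.647 g/mL


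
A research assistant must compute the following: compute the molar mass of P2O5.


M(P2O5) = 2×30.97 + 5×16.0
= 61.94 + 80.0
= 141.94 g/mol

141.94 g/mol


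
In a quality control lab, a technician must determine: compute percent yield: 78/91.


% yield = actual/theoretical × 100
= 78/91 × 100
= 85.71%

85.71%


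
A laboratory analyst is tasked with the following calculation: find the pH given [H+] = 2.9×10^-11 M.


pH = -log10([H+]) = -log10(2.9×10^-11)
= 11 - log10(2.9)
= 11 - 0.46
= 10.54

10.54


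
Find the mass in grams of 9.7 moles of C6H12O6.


M(C6H12O6) = 180.16 g/mol
mass = n × M = 9.7 × 180.16 = 1747.55 g

1747.55 g


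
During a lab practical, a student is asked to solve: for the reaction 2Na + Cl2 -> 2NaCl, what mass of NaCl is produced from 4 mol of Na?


Mole ratio NaCl:Na = 2:2
n(NaCl) = 4 × 2/2 = 4.000 mol
mass = 4.000 × 58.44 = 233.76 g

233.76 g


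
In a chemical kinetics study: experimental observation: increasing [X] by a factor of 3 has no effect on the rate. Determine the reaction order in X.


rate ∝ [X]^n
rate ∝ [X]^0
Order in X: 0

0


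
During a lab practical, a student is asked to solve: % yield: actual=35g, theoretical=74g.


% yield = actual/theoretical × 100
= 35/74 × 100
= 47.3%

47.3%


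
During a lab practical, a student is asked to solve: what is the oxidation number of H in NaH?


H with a metal (hydride): -1
Oxidation number: -1

-1


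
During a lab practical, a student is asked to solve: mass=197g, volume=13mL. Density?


ρ = mass/volume
= 197/13
= 15.154 g/mL

15.154 g/mL


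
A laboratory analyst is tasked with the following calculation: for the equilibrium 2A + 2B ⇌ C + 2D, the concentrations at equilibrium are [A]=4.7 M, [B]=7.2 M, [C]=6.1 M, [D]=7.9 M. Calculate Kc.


Kc = [C][D]^2/([A]^2[B]^2)
= (6.1^1 × 7.9^2)/(4.7^2 × 7.2^2)
= 380.701/1145.1456
= 0.3324

0.3324


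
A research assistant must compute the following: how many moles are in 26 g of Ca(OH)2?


M(Ca(OH)2) = 74.1 g/mol
n = mass/M = 26/74.1 = 0.3509 mol

0.3509 mol


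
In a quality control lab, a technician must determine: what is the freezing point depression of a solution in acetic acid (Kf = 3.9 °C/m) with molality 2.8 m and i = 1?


ΔTf = Kf × m × i
= 3.9 × 2.8 × 1
= 10.92 °C

10.92 °C


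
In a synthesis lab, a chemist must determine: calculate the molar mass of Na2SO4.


M(Na2SO4) = 2×22.99 + 1×32.07 + 4×16.0
= 45.98 + 32.07 + 64.0
= 142.05 g/mol

142.05 g/mol


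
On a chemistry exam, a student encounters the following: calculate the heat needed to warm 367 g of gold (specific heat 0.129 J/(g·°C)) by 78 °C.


q = mcΔT = 367 × 0.129 × 78
= 3692.75 J

3692.75 J


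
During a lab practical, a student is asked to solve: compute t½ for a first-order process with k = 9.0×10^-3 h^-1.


t½ = ln2/k = 0.693147/(9.0×10^-3 h^-1)
= 77.02 h

77.02 h


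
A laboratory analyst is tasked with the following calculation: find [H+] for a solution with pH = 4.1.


[H+] = 10^(-pH) = 10^(-4.1)
= 7.94×10^-5 M

7.94×10^-5 M


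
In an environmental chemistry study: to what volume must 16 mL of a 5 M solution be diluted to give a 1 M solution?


C1V1 = C2V2
5 × 16 = 1 × V2
V2 = 80/1 = 80.0 mL

80.0 mL


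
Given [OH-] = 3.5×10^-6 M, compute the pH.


pOH = -log10([OH-]) = -log10(3.5×10^-6)
= 6 - log10(3.5) = 5.46
pH = 14 - pOH = 14 - 5.46 = 8.54

8.54


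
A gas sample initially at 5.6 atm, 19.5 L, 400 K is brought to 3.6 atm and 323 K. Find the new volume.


P1V1/T1 = P2V2/T2
V2 = P1V1T2/(T1P2)
= 5.6×19.5×323/(400×3.6)
= 24.494 L

24.494 L


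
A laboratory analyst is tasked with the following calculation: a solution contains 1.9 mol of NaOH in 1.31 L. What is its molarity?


M = n/V = 1.9/1.31 = 1.450 mol/L

1.450 M


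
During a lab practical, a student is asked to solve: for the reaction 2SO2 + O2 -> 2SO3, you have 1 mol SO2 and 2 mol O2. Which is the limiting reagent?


Mole ratio available / coefficient:
  SO2: 1/2 = 0.500
  O2: 2/1 = 2.000
Smaller ratio is limiting.

SO2


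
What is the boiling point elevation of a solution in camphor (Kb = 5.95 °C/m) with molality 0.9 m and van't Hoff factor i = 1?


ΔTb = Kb × m × i
= 5.95 × 0.9 × 1
= 5.355 °C

5.355 °C


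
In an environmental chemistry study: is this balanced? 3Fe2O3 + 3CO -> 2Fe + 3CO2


Equation: 3Fe2O3 + 3CO -> 2Fe + 3CO2
Check atoms: C: 3=3, Fe: 6≠2, O: 12≠6
Not balanced

No, not balanced


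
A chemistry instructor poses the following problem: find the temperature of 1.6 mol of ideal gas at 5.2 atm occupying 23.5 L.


PV = nRT  (R = 0.08206 L·atm/(mol·K))
T = PV/(nR) = 5.2×23.5/(1.6×0.08206)
= 122.20/0.131296
= 930.72 K

930.72 K


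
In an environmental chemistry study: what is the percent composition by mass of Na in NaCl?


M(NaCl) = 1×22.99 + 1×35.45 = 58.44 g/mol
Mass of Na = 1 × 22.99 = 22.99 g/mol
% Na = 22.99/58.44 × 100 = 39.34%

39.34%


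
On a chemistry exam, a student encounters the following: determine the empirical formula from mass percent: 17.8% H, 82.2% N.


Assume 100 g sample. Moles of each element:
  H: 17.8/1.008 = 17.659 mol
  N: 82.2/14.01 = 5.867 mol
Divide by smallest (5.867):
  H: 17.659/5.867 = 3.01
  N: 5.867/5.867 = 1.0
Empirical formula: NH3

NH3


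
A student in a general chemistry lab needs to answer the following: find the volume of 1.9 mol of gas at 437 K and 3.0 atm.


PV = nRT  (R = 0.08206 L·atm/(mol·K))
V = nRT/P = 1.9×0.08206×437/3.0
= 22.711 L

22.711 L


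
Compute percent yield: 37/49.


% yield = actual/theoretical × 100
= 37/49 × 100
= 75.51%

75.51%


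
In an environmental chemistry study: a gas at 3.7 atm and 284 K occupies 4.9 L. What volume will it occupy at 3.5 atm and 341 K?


P1V1/T1 = P2V2/T2
V2 = P1V1T2/(T1P2)
= 3.7×4.9×341/(284×3.5)
= 6.22 L

6.22 L


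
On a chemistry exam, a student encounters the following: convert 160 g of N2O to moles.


M(N2O) = 44.02 g/mol
n = mass/M = 160/44.02 = 3.6347 mol

3.6347 mol


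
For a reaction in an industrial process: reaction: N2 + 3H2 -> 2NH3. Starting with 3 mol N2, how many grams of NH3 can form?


Mole ratio NH3:N2 = 2:1
n(NH3) = 3 × 2/1 = 6.000 mol
mass = 6.000 × 17.03 = 102.18 g

102.18 g


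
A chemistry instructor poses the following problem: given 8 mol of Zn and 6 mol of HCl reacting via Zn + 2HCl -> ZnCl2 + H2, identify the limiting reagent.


Mole ratio available / coefficient:
  Zn: 8/1 = 8.000
  HCl: 6/2 = 3.000
Smaller ratio is limiting.

HCl


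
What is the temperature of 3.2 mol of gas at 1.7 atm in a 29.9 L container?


PV = nRT  (R = 0.08206 L·atm/(mol·K))
T = PV/(nR) = 1.7×29.9/(3.2×0.08206)
= 50.83/0.262592
= 193.57 K

193.57 K


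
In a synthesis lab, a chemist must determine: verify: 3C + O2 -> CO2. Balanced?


Equation: 3C + O2 -> CO2
Check atoms: C: 3≠1, O: 2=2
Not balanced

No, not balanced


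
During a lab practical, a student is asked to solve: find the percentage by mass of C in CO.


M(CO) = 1×12.01 + 1×16.0 = 28.01 g/mol
Mass of C = 1 × 12.01 = 12.01 g/mol
% C = 12.01/28.01 × 100 = 42.88%

42.88%


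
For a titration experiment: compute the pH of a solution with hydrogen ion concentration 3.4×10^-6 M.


pH = -log10([H+]) = -log10(3.4×10^-6)
= 6 - log10(3.4)
= 6 - 0.53
= 5.47

5.47


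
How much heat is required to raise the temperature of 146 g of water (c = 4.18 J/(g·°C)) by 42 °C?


q = mcΔT = 146 × 4.18 × 42
= 25631.76 J

25631.76 J


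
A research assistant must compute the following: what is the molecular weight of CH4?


M(CH4) = 1×12.01 + 4×1.008
= 12.01 + 4.03
= 16.04 g/mol

16.04 g/mol


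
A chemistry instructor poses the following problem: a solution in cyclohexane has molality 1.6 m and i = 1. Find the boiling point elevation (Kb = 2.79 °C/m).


ΔTb = Kb × m × i
= 2.79 × 1.6 × 1
= 4.464 °C

4.464 °C


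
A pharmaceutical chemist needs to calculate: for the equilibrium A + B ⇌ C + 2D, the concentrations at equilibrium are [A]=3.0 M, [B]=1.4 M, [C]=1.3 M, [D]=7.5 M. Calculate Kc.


Kc = [C][D]^2/([A][B])
= (1.3^1 × 7.5^2)/(3.0^1 × 1.4^1)
= 73.125/4.2
= 17.41

17.41


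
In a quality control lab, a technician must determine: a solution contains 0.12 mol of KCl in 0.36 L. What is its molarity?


M = n/V = 0.12/0.36 = 0.333 mol/L

0.333 M


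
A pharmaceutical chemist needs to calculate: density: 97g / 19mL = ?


ρ = mass/volume
= 97/19
= 5.105 g/mL

5.105 g/mL


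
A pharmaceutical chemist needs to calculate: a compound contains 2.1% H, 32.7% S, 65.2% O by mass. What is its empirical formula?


Assume 100 g sample. Moles of each element:
  H: 2.1/1.008 = 2.083 mol
  S: 32.7/32.07 = 1.02 mol
  O: 65.2/16.0 = 4.075 mol
Divide by smallest (1.02):
  H: 2.083/1.02 = 2.04
  S: 1.02/1.02 = 1.0
  O: 4.075/1.02 = 4.0
Empirical formula: H2SO4

H2SO4


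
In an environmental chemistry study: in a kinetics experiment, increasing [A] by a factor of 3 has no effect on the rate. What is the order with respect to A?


rate ∝ [A]^n
rate ∝ [A]^0
Order in A: 0

0


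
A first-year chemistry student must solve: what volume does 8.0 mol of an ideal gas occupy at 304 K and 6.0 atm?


PV = nRT  (R = 0.08206 L·atm/(mol·K))
V = nRT/P = 8.0×0.08206×304/6.0
= 33.262 L

33.262 L


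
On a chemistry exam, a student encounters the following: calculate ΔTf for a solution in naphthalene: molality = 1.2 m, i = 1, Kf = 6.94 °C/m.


ΔTf = Kf × m × i
= 6.94 × 1.2 × 1
= 8.328 °C

8.328 °C


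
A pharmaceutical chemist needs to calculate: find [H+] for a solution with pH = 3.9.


[H+] = 10^(-pH) = 10^(-3.9)
= 1.26×10^-4 M

1.26×10^-4 M


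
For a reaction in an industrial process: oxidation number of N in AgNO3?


(+1) + x + 3(-2) = 0, so x = +5
Oxidation number: +5

+5


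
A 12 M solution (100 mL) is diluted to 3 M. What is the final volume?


C1V1 = C2V2
12 × 100 = 3 × V2
V2 = 1200/3 = 400.0 mL

400.0 mL


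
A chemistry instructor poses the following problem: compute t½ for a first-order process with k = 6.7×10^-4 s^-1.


t½ = ln2/k = 0.693147/(6.7×10^-4 s^-1)
= 1035 s

1035 s


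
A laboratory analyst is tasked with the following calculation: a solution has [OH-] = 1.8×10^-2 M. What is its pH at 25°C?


pOH = -log10([OH-]) = -log10(1.8×10^-2)
= 2 - log10(1.8) = 1.74
pH = 14 - pOH = 14 - 1.74 = 12.26

12.26


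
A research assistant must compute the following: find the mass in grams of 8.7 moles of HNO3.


M(HNO3) = 63.02 g/mol
mass = n × M = 8.7 × 63.02 = 548.27 g

548.27 g


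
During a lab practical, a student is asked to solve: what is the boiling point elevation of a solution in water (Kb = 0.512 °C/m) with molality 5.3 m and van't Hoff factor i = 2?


ΔTb = Kb × m × i
= 0.512 × 5.3 × 2
= 5.4272 °C

5.4272 °C


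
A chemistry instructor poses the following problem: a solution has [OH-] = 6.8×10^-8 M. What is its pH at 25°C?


pOH = -log10([OH-]) = -log10(6.8×10^-8)
= 8 - log10(6.8) = 7.17
pH = 14 - pOH = 14 - 7.17 = 6.83

6.83


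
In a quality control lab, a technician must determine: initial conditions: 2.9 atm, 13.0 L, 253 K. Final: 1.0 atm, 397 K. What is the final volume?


P1V1/T1 = P2V2/T2
V2 = P1V1T2/(T1P2)
= 2.9×13.0×397/(253×1.0)
= 59.158 L

59.158 L


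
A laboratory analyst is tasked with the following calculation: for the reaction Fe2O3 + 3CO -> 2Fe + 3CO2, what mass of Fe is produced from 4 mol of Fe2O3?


Mole ratio Fe:Fe2O3 = 2:1
n(Fe) = 4 × 2/1 = 8.000 mol
mass = 8.000 × 55.85 = 446.8 g

446.8 g


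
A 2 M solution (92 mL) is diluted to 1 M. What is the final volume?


C1V1 = C2V2
2 × 92 = 1 × V2
V2 = 184/1 = 184.0 mL

184.0 mL


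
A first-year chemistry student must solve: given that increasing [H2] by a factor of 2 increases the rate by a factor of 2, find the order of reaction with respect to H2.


rate ∝ [H2]^n
2^n = 2 → n = 1
Order in H2: 1

1


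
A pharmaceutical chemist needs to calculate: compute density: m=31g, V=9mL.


ρ = mass/volume
= 31/9
= 3.444 g/mL

3.444 g/mL


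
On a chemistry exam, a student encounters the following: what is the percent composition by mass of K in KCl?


M(KCl) = 1×39.1 + 1×35.45 = 74.55 g/mol
Mass of K = 1 × 39.1 = 39.10 g/mol
% K = 39.10/74.55 × 100 = 52.45%

52.45%


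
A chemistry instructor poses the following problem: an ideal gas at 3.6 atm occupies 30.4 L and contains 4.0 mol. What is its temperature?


PV = nRT  (R = 0.08206 L·atm/(mol·K))
T = PV/(nR) = 3.6×30.4/(4.0×0.08206)
= 109.44/0.328240
= 333.41 K

333.41 K


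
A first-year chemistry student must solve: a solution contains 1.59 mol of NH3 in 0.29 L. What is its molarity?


M = n/V = 1.59/0.29 = 5.483 mol/L

5.483 M


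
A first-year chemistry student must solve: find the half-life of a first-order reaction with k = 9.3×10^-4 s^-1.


t½ = ln2/k = 0.693147/(9.3×10^-4 s^-1)
= 745.3 s

745.3 s


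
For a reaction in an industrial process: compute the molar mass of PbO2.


M(PbO2) = 1×207.2 + 2×16.0
= 207.2 + 32.0
= 239.2 g/mol

239.2 g/mol


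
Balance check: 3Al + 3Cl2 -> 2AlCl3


Equation: 3Al + 3Cl2 -> 2AlCl3
Check atoms: Al: 3≠2, Cl: 6=6
Not balanced

No, not balanced


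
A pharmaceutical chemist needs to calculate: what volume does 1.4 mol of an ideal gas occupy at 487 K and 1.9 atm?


PV = nRT  (R = 0.08206 L·atm/(mol·K))
V = nRT/P = 1.4×0.08206×487/1.9
= 29.447 L

29.447 L


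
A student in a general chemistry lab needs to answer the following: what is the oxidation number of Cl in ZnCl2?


halide: -1
Oxidation number: -1

-1


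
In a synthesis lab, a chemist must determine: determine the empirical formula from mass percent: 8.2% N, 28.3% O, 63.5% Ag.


Assume 100 g sample. Moles of each element:
  N: 8.2/14.01 = 0.585 mol
  O: 28.3/16.0 = 1.769 mol
  Ag: 63.5/107.87 = 0.589 mol
Divide by smallest (0.585):
  N: 0.585/0.585 = 1.0
  O: 1.769/0.585 = 3.02
  Ag: 0.589/0.585 = 1.01
Empirical formula: AgNO3

AgNO3


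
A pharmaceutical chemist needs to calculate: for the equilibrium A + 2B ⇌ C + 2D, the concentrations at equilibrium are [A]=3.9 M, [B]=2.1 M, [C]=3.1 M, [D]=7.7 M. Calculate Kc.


Kc = [C][D]^2/([A][B]^2)
= (3.1^1 × 7.7^2)/(3.9^1 × 2.1^2)
= 183.799/17.199
= 10.69

10.69


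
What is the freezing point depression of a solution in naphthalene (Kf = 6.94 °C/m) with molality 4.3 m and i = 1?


ΔTf = Kf × m × i
= 6.94 × 4.3 × 1
= 29.842 °C

29.842 °C


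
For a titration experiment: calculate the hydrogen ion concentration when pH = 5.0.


[H+] = 10^(-pH) = 10^(-5.0)
= 1.0×10^-5 M

1.0×10^-5 M


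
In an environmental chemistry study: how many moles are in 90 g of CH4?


M(CH4) = 16.04 g/mol
n = mass/M = 90/16.04 = 5.611 mol

5.611 mol


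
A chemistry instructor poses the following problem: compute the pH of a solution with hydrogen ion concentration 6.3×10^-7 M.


pH = -log10([H+]) = -log10(6.3×10^-7)
= 7 - log10(6.3)
= 7 - 0.8
= 6.2

6.2


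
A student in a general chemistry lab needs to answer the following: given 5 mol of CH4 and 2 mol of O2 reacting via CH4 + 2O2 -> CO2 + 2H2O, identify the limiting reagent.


Mole ratio available / coefficient:
  CH4: 5/1 = 5.000
  O2: 2/2 = 1.000
Smaller ratio is limiting.

O2


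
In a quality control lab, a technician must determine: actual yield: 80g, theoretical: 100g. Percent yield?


% yield = actual/theoretical × 100
= 80/100 × 100
= 80.0%

80.0%


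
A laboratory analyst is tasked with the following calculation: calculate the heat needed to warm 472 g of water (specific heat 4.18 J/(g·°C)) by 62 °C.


q = mcΔT = 472 × 4.18 × 62
= 122323.52 J

122323.52 J


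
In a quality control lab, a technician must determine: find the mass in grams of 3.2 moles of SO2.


M(SO2) = 64.07 g/mol
mass = n × M = 3.2 × 64.07 = 205.02 g

205.02 g


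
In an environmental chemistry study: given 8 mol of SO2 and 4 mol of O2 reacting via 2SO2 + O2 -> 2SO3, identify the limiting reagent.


Mole ratio available / coefficient:
  SO2: 8/2 = 4.000
  O2: 4/1 = 4.000
Smaller ratio is limiting.

neither (stoichiometric); SO2 and O2 are fully consumed
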